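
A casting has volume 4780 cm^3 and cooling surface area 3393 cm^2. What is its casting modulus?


Formula: Casting Modulus M = V / A
M = 4780 cm^3 / 3393 cm^2 = 1.4088 cm

1.4088 cm


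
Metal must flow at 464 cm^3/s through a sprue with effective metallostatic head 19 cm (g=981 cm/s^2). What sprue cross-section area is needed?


Formula: v = sqrt(2*g*h), A = Q/v
Velocity: v = sqrt(2 * 981 * 19) = sqrt(37278) = 193.0751 cm/s
Sprue area: A = Q / v = 464 / 193.0751 = 2.4032 cm^2

2.4032 cm^2


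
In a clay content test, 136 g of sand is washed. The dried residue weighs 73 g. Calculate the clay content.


Formula: Clay% = (W_total - W_washed) / W_total * 100
Clay mass = 136 - 73 = 63 g
Clay% = 63 / 136 * 100 = 46.3235%

46.3235%


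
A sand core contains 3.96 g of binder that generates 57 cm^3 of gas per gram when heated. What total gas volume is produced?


Formula: V_gas = W_binder * gas_evolution_rate
V = 3.96 g * 57 cm^3/g = 225.7200 cm^3


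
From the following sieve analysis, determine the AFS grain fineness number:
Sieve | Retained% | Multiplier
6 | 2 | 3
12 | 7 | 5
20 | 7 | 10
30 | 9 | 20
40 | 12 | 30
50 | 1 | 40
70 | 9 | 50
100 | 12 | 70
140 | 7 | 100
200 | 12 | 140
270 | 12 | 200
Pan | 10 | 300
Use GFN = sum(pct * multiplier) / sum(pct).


Formula: GFN = sum(pct * multiplier) / sum(pct)
sum(pct * multiplier) = 9761
sum(pct) = 100
GFN = 9761 / 100 = 97.61

Answer: 97.61


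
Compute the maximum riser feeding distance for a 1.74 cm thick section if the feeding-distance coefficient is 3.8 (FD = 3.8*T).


Formula: FD = 3.8 * T  (riser feeding-distance rule)
FD = 3.8 * 1.74 cm = 6.6120 cm


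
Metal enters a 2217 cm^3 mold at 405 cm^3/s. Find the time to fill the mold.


Formula: t_fill = V_mold / Q_flow
t = 2217 cm^3 / 405 cm^3/s = 5.4741 s

5.4741 s


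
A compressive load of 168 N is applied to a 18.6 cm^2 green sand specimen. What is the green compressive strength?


Formula: Compressive Strength = Force / Area
Strength = 168 N / 18.6 cm^2 = 9.0323 N/cm^2

Final answer: 9.0323 N/cm^2


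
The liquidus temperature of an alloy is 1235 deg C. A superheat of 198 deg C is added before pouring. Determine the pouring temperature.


Formula: T_pour = T_melt + Superheat
T_pour = 1235 + 198 = 1433 deg C


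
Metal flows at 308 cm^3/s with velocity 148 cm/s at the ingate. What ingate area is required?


Formula: A_ingate = Q / v  (continuity equation)
A = 308 cm^3/s / 148 cm/s = 2.0811 cm^2

2.0811 cm^2


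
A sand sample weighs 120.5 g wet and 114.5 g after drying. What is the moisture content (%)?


Formula: MC = (W_wet - W_dry) / W_wet * 100
Water mass = 120.5 - 114.5 = 6.0 g
MC = 6.0 / 120.5 * 100 = 4.9793%


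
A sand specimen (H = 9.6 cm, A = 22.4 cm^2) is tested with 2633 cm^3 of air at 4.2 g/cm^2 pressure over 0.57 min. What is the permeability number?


Formula: Permeability Number P = (V * H) / (p * A * t)
Numerator: V * H = 2633 * 9.6 = 25276.8
Denominator: p * A * t = 4.2 * 22.4 * 0.57 = 53.6256
P = 25276.8 / 53.6256 = 471.3570

Answer: 471.3570


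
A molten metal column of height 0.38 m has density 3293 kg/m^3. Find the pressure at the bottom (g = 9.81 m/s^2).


Formula: P = rho * g * h
rho * g = 3293 * 9.81 = 32304.33 N/m^3
P = 32304.33 * 0.38 = 12275.6454 Pa


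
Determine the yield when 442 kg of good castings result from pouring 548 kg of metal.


Formula: Casting Yield = (W_good / W_total) * 100
Yield = (442 kg / 548 kg) * 100 = 80.6569%

Final answer: 80.6569%


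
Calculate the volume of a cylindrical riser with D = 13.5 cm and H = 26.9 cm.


Formula: V = pi * (D/2)^2 * H  (cylinder volume)
Radius = D/2 = 13.5/2 = 6.75 cm
V = pi * 6.75^2 * 26.9 = 3850.4341 cm^3


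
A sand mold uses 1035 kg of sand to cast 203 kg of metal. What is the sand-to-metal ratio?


Formula: Sand-to-Metal Ratio = W_sand / W_metal
Ratio = 1035 kg / 203 kg = 5.0985

Final answer: 5.0985


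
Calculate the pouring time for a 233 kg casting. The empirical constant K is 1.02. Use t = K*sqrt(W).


Formula: t = K * sqrt(W)
sqrt(W) = sqrt(233) = 15.26434
t = 1.02 * 15.26434 = 15.5696 s

15.5696 s


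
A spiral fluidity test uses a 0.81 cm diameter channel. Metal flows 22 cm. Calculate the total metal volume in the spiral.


Formula: V = pi * (d/2)^2 * L  (cylinder volume)
Radius = 0.81/2 = 0.405 cm
V = pi * 0.405^2 * 22 = 11.3366 cm^3

11.3366 cm^3


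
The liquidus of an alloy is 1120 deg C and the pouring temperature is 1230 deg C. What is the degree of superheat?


Formula: Superheat = T_pour - T_melt
Superheat = 1230 - 1120 = 110 deg C

110 deg C


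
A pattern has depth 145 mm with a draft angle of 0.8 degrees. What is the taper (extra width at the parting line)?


Formula: taper = depth * tan(draft_angle)
tan(0.8 deg) = 0.0139635
taper = 145 mm * 0.0139635 = 2.0247 mm

2.0247 mm


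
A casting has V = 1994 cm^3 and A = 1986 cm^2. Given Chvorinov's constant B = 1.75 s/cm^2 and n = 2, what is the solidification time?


Formula: t_s = B * (V/A)^n  (Chvorinov's rule, n=2)
Modulus M = V/A = 1994/1986 = 1.004028 cm
M^2 = 1.004028^2 = 1.008072 cm^2
t_s = 1.75 * 1.008072 = 1.7641 s


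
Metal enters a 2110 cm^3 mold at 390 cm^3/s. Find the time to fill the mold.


Formula: t_fill = V_mold / Q_flow
t = 2110 cm^3 / 390 cm^3/s = 5.4103 s

Final answer: 5.4103 s


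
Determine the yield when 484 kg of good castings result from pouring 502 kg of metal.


Formula: Casting Yield = (W_good / W_total) * 100
Yield = (484 kg / 502 kg) * 100 = 96.4143%

Answer: 96.4143%


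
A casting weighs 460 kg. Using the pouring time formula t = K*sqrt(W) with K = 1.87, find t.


Formula: t = K * sqrt(W)
sqrt(W) = sqrt(460) = 21.44761
t = 1.87 * 21.44761 = 40.1070 s


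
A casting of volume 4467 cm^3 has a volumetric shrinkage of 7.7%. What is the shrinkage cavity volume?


Formula: V_shrink = V_casting * shrinkage_pct / 100
V_shrink = 4467 cm^3 * 7.7 / 100 = 343.9590 cm^3


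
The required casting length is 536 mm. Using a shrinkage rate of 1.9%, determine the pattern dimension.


Formula: L_pattern = L_casting * (1 + shrinkage_rate/100)
Shrinkage factor = 1 + 1.9/100 = 1.019
L_pattern = 536 mm * 1.019 = 546.1840 mm

546.1840 mm


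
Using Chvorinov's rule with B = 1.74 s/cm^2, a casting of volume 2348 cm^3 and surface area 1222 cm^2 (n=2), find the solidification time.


Formula: t_s = B * (V/A)^n  (Chvorinov's rule, n=2)
Modulus M = V/A = 2348/1222 = 1.921440 cm
M^2 = 1.921440^2 = 3.691932 cm^2
t_s = 1.74 * 3.691932 = 6.4240 s

Final answer: 6.4240 s


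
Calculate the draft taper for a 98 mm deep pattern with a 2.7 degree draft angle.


Formula: taper = depth * tan(draft_angle)
tan(2.7 deg) = 0.0471588
taper = 98 mm * 0.0471588 = 4.6216 mm

4.6216 mm


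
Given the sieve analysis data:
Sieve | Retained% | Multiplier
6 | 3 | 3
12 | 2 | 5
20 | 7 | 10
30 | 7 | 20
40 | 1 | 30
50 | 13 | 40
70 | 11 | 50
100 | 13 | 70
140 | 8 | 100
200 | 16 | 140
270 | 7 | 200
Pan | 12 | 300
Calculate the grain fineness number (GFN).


Formula: GFN = sum(pct * multiplier) / sum(pct)
sum(pct * multiplier) = 10279
sum(pct) = 100
GFN = 10279 / 100 = 102.79

102.79


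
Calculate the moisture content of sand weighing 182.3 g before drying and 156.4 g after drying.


Formula: MC = (W_wet - W_dry) / W_wet * 100
Water mass = 182.3 - 156.4 = 25.9 g
MC = 25.9 / 182.3 * 100 = 14.2074%


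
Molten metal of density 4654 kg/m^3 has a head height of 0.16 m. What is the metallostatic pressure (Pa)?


Formula: P = rho * g * h
rho * g = 4654 * 9.81 = 45655.74 N/m^3
P = 45655.74 * 0.16 = 7304.9184 Pa


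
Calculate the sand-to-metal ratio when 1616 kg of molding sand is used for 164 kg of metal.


Formula: Sand-to-Metal Ratio = W_sand / W_metal
Ratio = 1616 kg / 164 kg = 9.8537

Final answer: 9.8537


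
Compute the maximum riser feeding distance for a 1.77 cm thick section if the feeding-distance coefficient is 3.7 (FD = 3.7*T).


Formula: FD = 3.7 * T  (riser feeding-distance rule)
FD = 3.7 * 1.77 cm = 6.5490 cm


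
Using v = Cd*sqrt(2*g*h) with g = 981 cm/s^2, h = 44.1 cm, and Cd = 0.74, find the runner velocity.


Formula: v = Cd * sqrt(2 * g * h)  (Torricelli with discharge coefficient)
2*g*h = 2 * 981 * 44.1 = 86524.2 cm^2/s^2
sqrt(86524.2) = 294.14996 cm/s
v = 0.74 * 294.14996 = 217.6710 cm/s


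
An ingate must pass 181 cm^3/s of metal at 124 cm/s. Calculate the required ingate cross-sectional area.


Formula: A_ingate = Q / v  (continuity equation)
A = 181 cm^3/s / 124 cm/s = 1.4597 cm^2

Answer: 1.4597 cm^2


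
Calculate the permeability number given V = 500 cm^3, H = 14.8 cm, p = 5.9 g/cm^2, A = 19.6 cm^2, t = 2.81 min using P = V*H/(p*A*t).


Formula: Permeability Number P = (V * H) / (p * A * t)
Numerator: V * H = 500 * 14.8 = 7400.0
Denominator: p * A * t = 5.9 * 19.6 * 2.81 = 324.9484
P = 7400.0 / 324.9484 = 22.7728


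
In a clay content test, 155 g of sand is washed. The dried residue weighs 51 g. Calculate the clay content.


Formula: Clay% = (W_total - W_washed) / W_total * 100
Clay mass = 155 - 51 = 104 g
Clay% = 104 / 155 * 100 = 67.0968%


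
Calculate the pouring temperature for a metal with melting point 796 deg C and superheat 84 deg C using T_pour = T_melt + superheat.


Formula: T_pour = T_melt + Superheat
T_pour = 796 + 84 = 880 deg C

Final answer: 880 deg C


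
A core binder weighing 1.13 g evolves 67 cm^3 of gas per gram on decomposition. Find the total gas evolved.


Formula: V_gas = W_binder * gas_evolution_rate
V = 1.13 g * 67 cm^3/g = 75.7100 cm^3

75.7100 cm^3


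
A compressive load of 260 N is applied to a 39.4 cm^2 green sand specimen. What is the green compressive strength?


Formula: Compressive Strength = Force / Area
Strength = 260 N / 39.4 cm^2 = 6.5990 N/cm^2

Final answer: 6.5990 N/cm^2


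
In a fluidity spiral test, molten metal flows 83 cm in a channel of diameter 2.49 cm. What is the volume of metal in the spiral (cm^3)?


Formula: V = pi * (d/2)^2 * L  (cylinder volume)
Radius = 2.49/2 = 1.245 cm
V = pi * 1.245^2 * 83 = 404.1724 cm^3

404.1724 cm^3


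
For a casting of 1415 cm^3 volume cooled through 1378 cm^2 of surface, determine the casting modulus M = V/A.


Formula: Casting Modulus M = V / A
M = 1415 cm^3 / 1378 cm^2 = 1.0269 cm

Answer: 1.0269 cm


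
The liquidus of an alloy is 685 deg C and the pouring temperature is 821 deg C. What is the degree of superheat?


Formula: Superheat = T_pour - T_melt
Superheat = 821 - 685 = 136 deg C

Final answer: 136 deg C


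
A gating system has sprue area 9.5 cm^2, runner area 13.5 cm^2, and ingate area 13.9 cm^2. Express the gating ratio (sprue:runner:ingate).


Sprue:Runner:Ingate = 1 : 13.5/9.5 : 13.9/9.5 = 1:1.42:1.46

Answer: 1:1.42:1.46


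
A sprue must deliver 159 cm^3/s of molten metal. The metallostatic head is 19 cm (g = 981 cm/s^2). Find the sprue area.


Formula: v = sqrt(2*g*h), A = Q/v
Velocity: v = sqrt(2 * 981 * 19) = sqrt(37278) = 193.0751 cm/s
Sprue area: A = Q / v = 159 / 193.0751 = 0.8235 cm^2

Final answer: 0.8235 cm^2


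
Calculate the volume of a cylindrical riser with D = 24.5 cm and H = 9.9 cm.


Formula: V = pi * (D/2)^2 * H  (cylinder volume)
Radius = D/2 = 24.5/2 = 12.25 cm
V = pi * 12.25^2 * 9.9 = 4667.2090 cm^3

4667.2090 cm^3


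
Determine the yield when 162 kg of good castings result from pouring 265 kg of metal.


Formula: Casting Yield = (W_good / W_total) * 100
Yield = (162 kg / 265 kg) * 100 = 61.1321%


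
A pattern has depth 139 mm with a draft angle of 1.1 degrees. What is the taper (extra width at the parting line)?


Formula: taper = depth * tan(draft_angle)
tan(1.1 deg) = 0.0192010
taper = 139 mm * 0.0192010 = 2.6689 mm

Final answer: 2.6689 mm


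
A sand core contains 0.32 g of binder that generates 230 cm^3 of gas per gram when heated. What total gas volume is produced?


Formula: V_gas = W_binder * gas_evolution_rate
V = 0.32 g * 230 cm^3/g = 73.6000 cm^3

73.6000 cm^3


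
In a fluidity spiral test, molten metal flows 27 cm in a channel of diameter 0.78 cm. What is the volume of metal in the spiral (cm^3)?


Formula: V = pi * (d/2)^2 * L  (cylinder volume)
Radius = 0.78/2 = 0.39 cm
V = pi * 0.39^2 * 27 = 12.9016 cm^3

Answer: 12.9016 cm^3


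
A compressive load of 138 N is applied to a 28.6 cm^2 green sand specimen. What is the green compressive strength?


Formula: Compressive Strength = Force / Area
Strength = 138 N / 28.6 cm^2 = 4.8252 N/cm^2

Answer: 4.8252 N/cm^2


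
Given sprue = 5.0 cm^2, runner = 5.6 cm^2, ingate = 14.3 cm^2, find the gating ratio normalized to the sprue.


Sprue:Runner:Ingate = 1 : 5.6/5.0 : 14.3/5.0 = 1:1.12:2.86

Final answer: 1:1.12:2.86


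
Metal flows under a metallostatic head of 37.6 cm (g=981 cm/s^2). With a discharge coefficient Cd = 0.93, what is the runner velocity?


Formula: v = Cd * sqrt(2 * g * h)  (Torricelli with discharge coefficient)
2*g*h = 2 * 981 * 37.6 = 73771.2 cm^2/s^2
sqrt(73771.2) = 271.60854 cm/s
v = 0.93 * 271.60854 = 252.5959 cm/s

Final answer: 252.5959 cm/s


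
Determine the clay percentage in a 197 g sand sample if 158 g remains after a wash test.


Formula: Clay% = (W_total - W_washed) / W_total * 100
Clay mass = 197 - 158 = 39 g
Clay% = 39 / 197 * 100 = 19.7970%

Answer: 19.7970%


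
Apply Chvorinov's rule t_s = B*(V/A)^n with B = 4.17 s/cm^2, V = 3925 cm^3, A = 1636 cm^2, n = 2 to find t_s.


Formula: t_s = B * (V/A)^n  (Chvorinov's rule, n=2)
Modulus M = V/A = 3925/1636 = 2.399144 cm
M^2 = 2.399144^2 = 5.755892 cm^2
t_s = 4.17 * 5.755892 = 24.0021 s

Answer: 24.0021 s


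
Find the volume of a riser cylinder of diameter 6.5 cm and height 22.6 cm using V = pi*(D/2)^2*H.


Formula: V = pi * (D/2)^2 * H  (cylinder volume)
Radius = D/2 = 6.5/2 = 3.25 cm
V = pi * 3.25^2 * 22.6 = 749.9374 cm^3

Answer: 749.9374 cm^3


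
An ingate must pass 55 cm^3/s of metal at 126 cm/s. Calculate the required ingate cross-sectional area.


Formula: A_ingate = Q / v  (continuity equation)
A = 55 cm^3/s / 126 cm/s = 0.4365 cm^2


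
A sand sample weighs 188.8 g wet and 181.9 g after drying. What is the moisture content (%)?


Formula: MC = (W_wet - W_dry) / W_wet * 100
Water mass = 188.8 - 181.9 = 6.9 g
MC = 6.9 / 188.8 * 100 = 3.6547%

3.6547%


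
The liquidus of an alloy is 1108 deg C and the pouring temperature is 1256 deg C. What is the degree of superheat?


Formula: Superheat = T_pour - T_melt
Superheat = 1256 - 1108 = 148 deg C


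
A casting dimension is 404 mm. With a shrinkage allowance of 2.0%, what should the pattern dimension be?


Formula: L_pattern = L_casting * (1 + shrinkage_rate/100)
Shrinkage factor = 1 + 2.0/100 = 1.02
L_pattern = 404 mm * 1.02 = 412.0800 mm

412.0800 mm


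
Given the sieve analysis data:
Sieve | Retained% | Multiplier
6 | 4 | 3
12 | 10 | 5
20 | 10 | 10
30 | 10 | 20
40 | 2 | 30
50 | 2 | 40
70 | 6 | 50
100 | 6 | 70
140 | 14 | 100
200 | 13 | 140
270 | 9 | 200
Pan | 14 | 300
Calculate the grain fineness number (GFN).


Formula: GFN = sum(pct * multiplier) / sum(pct)
sum(pct * multiplier) = 10442
sum(pct) = 100
GFN = 10442 / 100 = 104.42

Answer: 104.42


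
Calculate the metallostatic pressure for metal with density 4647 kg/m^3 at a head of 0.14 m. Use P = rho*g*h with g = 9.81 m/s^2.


Formula: P = rho * g * h
rho * g = 4647 * 9.81 = 45587.07 N/m^3
P = 45587.07 * 0.14 = 6382.1898 Pa

6382.1898 Pa


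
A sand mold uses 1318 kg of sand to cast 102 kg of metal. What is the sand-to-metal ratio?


Formula: Sand-to-Metal Ratio = W_sand / W_metal
Ratio = 1318 kg / 102 kg = 12.9216

Answer: 12.9216


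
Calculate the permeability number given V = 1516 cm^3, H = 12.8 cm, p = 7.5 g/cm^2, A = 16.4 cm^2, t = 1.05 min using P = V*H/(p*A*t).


Formula: Permeability Number P = (V * H) / (p * A * t)
Numerator: V * H = 1516 * 12.8 = 19404.8
Denominator: p * A * t = 7.5 * 16.4 * 1.05 = 129.15
P = 19404.8 / 129.15 = 150.2501

150.2501


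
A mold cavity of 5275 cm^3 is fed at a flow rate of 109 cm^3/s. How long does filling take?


Formula: t_fill = V_mold / Q_flow
t = 5275 cm^3 / 109 cm^3/s = 48.3945 s

Answer: 48.3945 s


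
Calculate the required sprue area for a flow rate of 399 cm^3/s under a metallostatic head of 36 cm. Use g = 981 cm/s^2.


Formula: v = sqrt(2*g*h), A = Q/v
Velocity: v = sqrt(2 * 981 * 36) = sqrt(70632) = 265.7668 cm/s
Sprue area: A = Q / v = 399 / 265.7668 = 1.5013 cm^2

1.5013 cm^2


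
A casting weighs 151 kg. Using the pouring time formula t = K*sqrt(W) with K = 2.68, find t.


Formula: t = K * sqrt(W)
sqrt(W) = sqrt(151) = 12.28821
t = 2.68 * 12.28821 = 32.9324 s

Final answer: 32.9324 s


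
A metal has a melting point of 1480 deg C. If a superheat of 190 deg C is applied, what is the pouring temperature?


Formula: T_pour = T_melt + Superheat
T_pour = 1480 + 190 = 1670 deg C

Final answer: 1670 deg C


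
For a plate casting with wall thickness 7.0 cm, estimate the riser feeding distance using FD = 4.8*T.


Formula: FD = 4.8 * T  (riser feeding-distance rule)
FD = 4.8 * 7.0 cm = 33.6000 cm

Answer: 33.6000 cm


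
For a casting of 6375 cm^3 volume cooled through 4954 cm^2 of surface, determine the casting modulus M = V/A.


Formula: Casting Modulus M = V / A
M = 6375 cm^3 / 4954 cm^2 = 1.2868 cm

Answer: 1.2868 cm


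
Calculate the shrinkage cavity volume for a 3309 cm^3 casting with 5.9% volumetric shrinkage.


Formula: V_shrink = V_casting * shrinkage_pct / 100
V_shrink = 3309 cm^3 * 5.9 / 100 = 195.2310 cm^3

Answer: 195.2310 cm^3


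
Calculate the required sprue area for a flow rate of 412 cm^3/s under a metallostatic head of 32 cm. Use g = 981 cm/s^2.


Formula: v = sqrt(2*g*h), A = Q/v
Velocity: v = sqrt(2 * 981 * 32) = sqrt(62784) = 250.5674 cm/s
Sprue area: A = Q / v = 412 / 250.5674 = 1.6443 cm^2

Answer: 1.6443 cm^2


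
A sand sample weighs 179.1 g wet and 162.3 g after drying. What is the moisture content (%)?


Formula: MC = (W_wet - W_dry) / W_wet * 100
Water mass = 179.1 - 162.3 = 16.8 g
MC = 16.8 / 179.1 * 100 = 9.3802%

Final answer: 9.3802%


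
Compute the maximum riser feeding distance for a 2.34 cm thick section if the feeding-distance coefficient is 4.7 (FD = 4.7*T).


Formula: FD = 4.7 * T  (riser feeding-distance rule)
FD = 4.7 * 2.34 cm = 10.9980 cm


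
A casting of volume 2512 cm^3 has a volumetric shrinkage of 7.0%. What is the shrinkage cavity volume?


Formula: V_shrink = V_casting * shrinkage_pct / 100
V_shrink = 2512 cm^3 * 7.0 / 100 = 175.8400 cm^3


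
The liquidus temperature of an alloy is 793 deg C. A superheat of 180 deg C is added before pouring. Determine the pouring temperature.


Formula: T_pour = T_melt + Superheat
T_pour = 793 + 180 = 973 deg C

Final answer: 973 deg C


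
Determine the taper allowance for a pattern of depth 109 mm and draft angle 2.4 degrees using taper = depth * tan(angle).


Formula: taper = depth * tan(draft_angle)
tan(2.4 deg) = 0.0419124
taper = 109 mm * 0.0419124 = 4.5685 mm

Answer: 4.5685 mm


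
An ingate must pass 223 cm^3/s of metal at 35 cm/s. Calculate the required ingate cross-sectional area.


Formula: A_ingate = Q / v  (continuity equation)
A = 223 cm^3/s / 35 cm/s = 6.3714 cm^2

6.3714 cm^2


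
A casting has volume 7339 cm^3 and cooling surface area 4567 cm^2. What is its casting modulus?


Formula: Casting Modulus M = V / A
M = 7339 cm^3 / 4567 cm^2 = 1.6070 cm

1.6070 cm


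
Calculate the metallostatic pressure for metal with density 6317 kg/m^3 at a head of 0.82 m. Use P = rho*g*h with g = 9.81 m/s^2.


Formula: P = rho * g * h
rho * g = 6317 * 9.81 = 61969.77 N/m^3
P = 61969.77 * 0.82 = 50815.2114 Pa


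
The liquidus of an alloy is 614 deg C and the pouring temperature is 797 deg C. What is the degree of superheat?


Formula: Superheat = T_pour - T_melt
Superheat = 797 - 614 = 183 deg C

183 deg C


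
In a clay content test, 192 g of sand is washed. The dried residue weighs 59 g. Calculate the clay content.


Formula: Clay% = (W_total - W_washed) / W_total * 100
Clay mass = 192 - 59 = 133 g
Clay% = 133 / 192 * 100 = 69.2708%

Answer: 69.2708%


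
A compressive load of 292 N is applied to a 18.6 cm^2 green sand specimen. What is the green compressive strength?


Formula: Compressive Strength = Force / Area
Strength = 292 N / 18.6 cm^2 = 15.6989 N/cm^2

Final answer: 15.6989 N/cm^2


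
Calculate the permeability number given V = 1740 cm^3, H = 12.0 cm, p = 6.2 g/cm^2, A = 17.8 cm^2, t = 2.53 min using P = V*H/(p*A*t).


Formula: Permeability Number P = (V * H) / (p * A * t)
Numerator: V * H = 1740 * 12.0 = 20880.0
Denominator: p * A * t = 6.2 * 17.8 * 2.53 = 279.2108
P = 20880.0 / 279.2108 = 74.7822

Final answer: 74.7822


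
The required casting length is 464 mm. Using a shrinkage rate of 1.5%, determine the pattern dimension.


Formula: L_pattern = L_casting * (1 + shrinkage_rate/100)
Shrinkage factor = 1 + 1.5/100 = 1.015
L_pattern = 464 mm * 1.015 = 470.9600 mm

Final answer: 470.9600 mm


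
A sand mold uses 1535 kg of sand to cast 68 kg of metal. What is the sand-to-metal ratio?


Formula: Sand-to-Metal Ratio = W_sand / W_metal
Ratio = 1535 kg / 68 kg = 22.5735

Answer: 22.5735


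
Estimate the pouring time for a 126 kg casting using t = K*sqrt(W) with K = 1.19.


Formula: t = K * sqrt(W)
sqrt(W) = sqrt(126) = 11.22497
t = 1.19 * 11.22497 = 13.3577 s


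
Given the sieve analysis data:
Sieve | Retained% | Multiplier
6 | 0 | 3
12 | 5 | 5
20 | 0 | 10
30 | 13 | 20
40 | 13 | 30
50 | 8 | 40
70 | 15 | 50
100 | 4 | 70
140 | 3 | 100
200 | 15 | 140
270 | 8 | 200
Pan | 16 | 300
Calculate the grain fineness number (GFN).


Formula: GFN = sum(pct * multiplier) / sum(pct)
sum(pct * multiplier) = 10825
sum(pct) = 100
GFN = 10825 / 100 = 108.25


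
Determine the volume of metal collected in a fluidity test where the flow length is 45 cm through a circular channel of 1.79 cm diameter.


Formula: V = pi * (d/2)^2 * L  (cylinder volume)
Radius = 1.79/2 = 0.895 cm
V = pi * 0.895^2 * 45 = 113.2422 cm^3

Answer: 113.2422 cm^3


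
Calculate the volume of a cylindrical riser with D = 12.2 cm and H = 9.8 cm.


Formula: V = pi * (D/2)^2 * H  (cylinder volume)
Radius = D/2 = 12.2/2 = 6.1 cm
V = pi * 6.1^2 * 9.8 = 1145.6069 cm^3


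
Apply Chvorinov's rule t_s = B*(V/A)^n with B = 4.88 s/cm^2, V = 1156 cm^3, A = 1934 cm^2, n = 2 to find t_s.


Formula: t_s = B * (V/A)^n  (Chvorinov's rule, n=2)
Modulus M = V/A = 1156/1934 = 0.597725 cm
M^2 = 0.597725^2 = 0.357275 cm^2
t_s = 4.88 * 0.357275 = 1.7435 s

1.7435 s


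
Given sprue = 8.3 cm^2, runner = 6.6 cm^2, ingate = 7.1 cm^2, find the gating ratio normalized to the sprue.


Sprue:Runner:Ingate = 1 : 6.6/8.3 : 7.1/8.3 = 1:0.80:0.86

Answer: 1:0.80:0.86


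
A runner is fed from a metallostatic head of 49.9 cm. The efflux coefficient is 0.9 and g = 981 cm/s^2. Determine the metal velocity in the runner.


Formula: v = Cd * sqrt(2 * g * h)  (Torricelli with discharge coefficient)
2*g*h = 2 * 981 * 49.9 = 97903.8 cm^2/s^2
sqrt(97903.8) = 312.89583 cm/s
v = 0.9 * 312.89583 = 281.6062 cm/s

Final answer: 281.6062 cm/s


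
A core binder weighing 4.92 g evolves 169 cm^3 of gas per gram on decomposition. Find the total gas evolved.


Formula: V_gas = W_binder * gas_evolution_rate
V = 4.92 g * 169 cm^3/g = 831.4800 cm^3


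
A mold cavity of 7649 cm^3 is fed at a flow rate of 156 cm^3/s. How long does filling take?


Formula: t_fill = V_mold / Q_flow
t = 7649 cm^3 / 156 cm^3/s = 49.0321 s

Final answer: 49.0321 s


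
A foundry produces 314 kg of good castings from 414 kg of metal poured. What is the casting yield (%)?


Formula: Casting Yield = (W_good / W_total) * 100
Yield = (314 kg / 414 kg) * 100 = 75.8454%

75.8454%


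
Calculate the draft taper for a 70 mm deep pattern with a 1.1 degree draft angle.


Formula: taper = depth * tan(draft_angle)
tan(1.1 deg) = 0.0192010
taper = 70 mm * 0.0192010 = 1.3441 mm


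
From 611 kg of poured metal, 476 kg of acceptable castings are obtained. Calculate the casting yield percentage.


Formula: Casting Yield = (W_good / W_total) * 100
Yield = (476 kg / 611 kg) * 100 = 77.9051%

Answer: 77.9051%


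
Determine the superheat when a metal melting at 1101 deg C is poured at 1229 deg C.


Formula: Superheat = T_pour - T_melt
Superheat = 1229 - 1101 = 128 deg C

128 deg C


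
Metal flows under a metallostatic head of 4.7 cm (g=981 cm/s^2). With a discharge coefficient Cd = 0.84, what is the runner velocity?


Formula: v = Cd * sqrt(2 * g * h)  (Torricelli with discharge coefficient)
2*g*h = 2 * 981 * 4.7 = 9221.4 cm^2/s^2
sqrt(9221.4) = 96.02812 cm/s
v = 0.84 * 96.02812 = 80.6636 cm/s


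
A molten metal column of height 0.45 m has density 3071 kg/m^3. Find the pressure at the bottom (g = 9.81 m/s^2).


Formula: P = rho * g * h
rho * g = 3071 * 9.81 = 30126.51 N/m^3
P = 30126.51 * 0.45 = 13556.9295 Pa

Answer: 13556.9295 Pa


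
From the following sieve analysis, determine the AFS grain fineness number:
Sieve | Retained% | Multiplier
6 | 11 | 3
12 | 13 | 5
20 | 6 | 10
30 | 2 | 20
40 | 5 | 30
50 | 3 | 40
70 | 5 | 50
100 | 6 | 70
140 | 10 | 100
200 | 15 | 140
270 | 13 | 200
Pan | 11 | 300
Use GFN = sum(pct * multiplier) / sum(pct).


Formula: GFN = sum(pct * multiplier) / sum(pct)
sum(pct * multiplier) = 10138
sum(pct) = 100
GFN = 10138 / 100 = 101.38

Final answer: 101.38


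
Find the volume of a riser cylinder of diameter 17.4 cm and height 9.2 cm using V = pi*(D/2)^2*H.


Formula: V = pi * (D/2)^2 * H  (cylinder volume)
Radius = D/2 = 17.4/2 = 8.7 cm
V = pi * 8.7^2 * 9.2 = 2187.6418 cm^3

Answer: 2187.6418 cm^3


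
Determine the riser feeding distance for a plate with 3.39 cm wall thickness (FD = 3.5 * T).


Formula: FD = 3.5 * T  (riser feeding-distance rule)
FD = 3.5 * 3.39 cm = 11.8650 cm

11.8650 cm


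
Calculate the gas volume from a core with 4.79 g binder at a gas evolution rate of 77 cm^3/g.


Formula: V_gas = W_binder * gas_evolution_rate
V = 4.79 g * 77 cm^3/g = 368.8300 cm^3

368.8300 cm^3


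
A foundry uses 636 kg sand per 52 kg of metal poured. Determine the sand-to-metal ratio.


Formula: Sand-to-Metal Ratio = W_sand / W_metal
Ratio = 636 kg / 52 kg = 12.2308


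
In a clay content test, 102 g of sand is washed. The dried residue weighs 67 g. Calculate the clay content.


Formula: Clay% = (W_total - W_washed) / W_total * 100
Clay mass = 102 - 67 = 35 g
Clay% = 35 / 102 * 100 = 34.3137%

Final answer: 34.3137%


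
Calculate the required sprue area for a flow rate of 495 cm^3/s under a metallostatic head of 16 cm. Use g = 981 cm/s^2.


Formula: v = sqrt(2*g*h), A = Q/v
Velocity: v = sqrt(2 * 981 * 16) = sqrt(31392) = 177.1779 cm/s
Sprue area: A = Q / v = 495 / 177.1779 = 2.7938 cm^2

Final answer: 2.7938 cm^2


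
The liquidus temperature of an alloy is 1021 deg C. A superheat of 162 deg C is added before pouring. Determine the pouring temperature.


Formula: T_pour = T_melt + Superheat
T_pour = 1021 + 162 = 1183 deg C


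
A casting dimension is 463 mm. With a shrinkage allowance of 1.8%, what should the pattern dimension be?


Formula: L_pattern = L_casting * (1 + shrinkage_rate/100)
Shrinkage factor = 1 + 1.8/100 = 1.018
L_pattern = 463 mm * 1.018 = 471.3340 mm

Final answer: 471.3340 mm


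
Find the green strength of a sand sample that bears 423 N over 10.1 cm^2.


Formula: Compressive Strength = Force / Area
Strength = 423 N / 10.1 cm^2 = 41.8812 N/cm^2

Answer: 41.8812 N/cm^2


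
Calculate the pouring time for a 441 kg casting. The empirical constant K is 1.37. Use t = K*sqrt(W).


Formula: t = K * sqrt(W)
sqrt(W) = sqrt(441) = 21.00000
t = 1.37 * 21.00000 = 28.7700 s

Final answer: 28.7700 s


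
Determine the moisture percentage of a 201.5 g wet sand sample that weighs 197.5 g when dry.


Formula: MC = (W_wet - W_dry) / W_wet * 100
Water mass = 201.5 - 197.5 = 4.0 g
MC = 4.0 / 201.5 * 100 = 1.9851%


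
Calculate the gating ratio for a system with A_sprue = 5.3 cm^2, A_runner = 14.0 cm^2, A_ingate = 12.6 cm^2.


Sprue:Runner:Ingate = 1 : 14.0/5.3 : 12.6/5.3 = 1:2.64:2.38


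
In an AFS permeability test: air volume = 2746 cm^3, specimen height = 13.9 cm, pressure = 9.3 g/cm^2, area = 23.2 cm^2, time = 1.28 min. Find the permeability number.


Formula: Permeability Number P = (V * H) / (p * A * t)
Numerator: V * H = 2746 * 13.9 = 38169.4
Denominator: p * A * t = 9.3 * 23.2 * 1.28 = 276.1728
P = 38169.4 / 276.1728 = 138.2084

Answer: 138.2084


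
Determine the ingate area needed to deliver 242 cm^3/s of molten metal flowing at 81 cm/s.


Formula: A_ingate = Q / v  (continuity equation)
A = 242 cm^3/s / 81 cm/s = 2.9877 cm^2


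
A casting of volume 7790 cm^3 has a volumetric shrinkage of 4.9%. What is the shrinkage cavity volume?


Formula: V_shrink = V_casting * shrinkage_pct / 100
V_shrink = 7790 cm^3 * 4.9 / 100 = 381.7100 cm^3

381.7100 cm^3


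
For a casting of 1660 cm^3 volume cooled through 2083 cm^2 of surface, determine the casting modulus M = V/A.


Formula: Casting Modulus M = V / A
M = 1660 cm^3 / 2083 cm^2 = 0.7969 cm

0.7969 cm


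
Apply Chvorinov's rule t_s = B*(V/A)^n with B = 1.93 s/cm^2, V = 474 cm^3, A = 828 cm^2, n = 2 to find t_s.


Formula: t_s = B * (V/A)^n  (Chvorinov's rule, n=2)
Modulus M = V/A = 474/828 = 0.572464 cm
M^2 = 0.572464^2 = 0.327715 cm^2
t_s = 1.93 * 0.327715 = 0.6325 s

0.6325 s


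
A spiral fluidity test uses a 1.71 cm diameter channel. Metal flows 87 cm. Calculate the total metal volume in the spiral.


Formula: V = pi * (d/2)^2 * L  (cylinder volume)
Radius = 1.71/2 = 0.855 cm
V = pi * 0.855^2 * 87 = 199.8027 cm^3

Answer: 199.8027 cm^3


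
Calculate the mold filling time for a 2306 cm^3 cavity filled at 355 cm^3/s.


Formula: t_fill = V_mold / Q_flow
t = 2306 cm^3 / 355 cm^3/s = 6.4958 s


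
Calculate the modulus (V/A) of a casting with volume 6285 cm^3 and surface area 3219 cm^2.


Formula: Casting Modulus M = V / A
M = 6285 cm^3 / 3219 cm^2 = 1.9525 cm

Final answer: 1.9525 cm


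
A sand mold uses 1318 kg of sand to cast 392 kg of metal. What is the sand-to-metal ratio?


Formula: Sand-to-Metal Ratio = W_sand / W_metal
Ratio = 1318 kg / 392 kg = 3.3622

Final answer: 3.3622


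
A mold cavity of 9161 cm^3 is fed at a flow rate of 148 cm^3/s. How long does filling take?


Formula: t_fill = V_mold / Q_flow
t = 9161 cm^3 / 148 cm^3/s = 61.8986 s

Final answer: 61.8986 s


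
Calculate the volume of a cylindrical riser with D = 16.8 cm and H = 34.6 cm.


Formula: V = pi * (D/2)^2 * H  (cylinder volume)
Radius = D/2 = 16.8/2 = 8.4 cm
V = pi * 8.4^2 * 34.6 = 7669.8089 cm^3

Final answer: 7669.8089 cm^3


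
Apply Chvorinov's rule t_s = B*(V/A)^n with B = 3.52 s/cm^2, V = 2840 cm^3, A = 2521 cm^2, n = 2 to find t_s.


Formula: t_s = B * (V/A)^n  (Chvorinov's rule, n=2)
Modulus M = V/A = 2840/2521 = 1.126537 cm
M^2 = 1.126537^2 = 1.269086 cm^2
t_s = 3.52 * 1.269086 = 4.4672 s

4.4672 s


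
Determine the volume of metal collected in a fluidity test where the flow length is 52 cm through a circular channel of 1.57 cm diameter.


Formula: V = pi * (d/2)^2 * L  (cylinder volume)
Radius = 1.57/2 = 0.785 cm
V = pi * 0.785^2 * 52 = 100.6683 cm^3

100.6683 cm^3


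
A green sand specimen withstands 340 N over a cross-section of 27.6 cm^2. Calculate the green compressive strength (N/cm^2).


Formula: Compressive Strength = Force / Area
Strength = 340 N / 27.6 cm^2 = 12.3188 N/cm^2

Answer: 12.3188 N/cm^2


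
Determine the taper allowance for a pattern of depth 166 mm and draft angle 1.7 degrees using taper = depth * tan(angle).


Formula: taper = depth * tan(draft_angle)
tan(1.7 deg) = 0.0296793
taper = 166 mm * 0.0296793 = 4.9268 mm


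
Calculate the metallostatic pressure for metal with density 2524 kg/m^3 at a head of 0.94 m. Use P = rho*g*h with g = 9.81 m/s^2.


Formula: P = rho * g * h
rho * g = 2524 * 9.81 = 24760.44 N/m^3
P = 24760.44 * 0.94 = 23274.8136 Pa


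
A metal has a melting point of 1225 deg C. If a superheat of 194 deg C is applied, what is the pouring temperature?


Formula: T_pour = T_melt + Superheat
T_pour = 1225 + 194 = 1419 deg C

Answer: 1419 deg C


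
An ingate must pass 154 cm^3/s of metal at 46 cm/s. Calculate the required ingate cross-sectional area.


Formula: A_ingate = Q / v  (continuity equation)
A = 154 cm^3/s / 46 cm/s = 3.3478 cm^2

3.3478 cm^2


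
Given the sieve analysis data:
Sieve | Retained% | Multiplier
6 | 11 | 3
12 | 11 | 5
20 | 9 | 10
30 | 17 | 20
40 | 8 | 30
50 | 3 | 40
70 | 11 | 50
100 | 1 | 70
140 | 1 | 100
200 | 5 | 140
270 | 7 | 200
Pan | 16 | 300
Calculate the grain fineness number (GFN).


Formula: GFN = sum(pct * multiplier) / sum(pct)
sum(pct * multiplier) = 8498
sum(pct) = 100
GFN = 8498 / 100 = 84.98

84.98


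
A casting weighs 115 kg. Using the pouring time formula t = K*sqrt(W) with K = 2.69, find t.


Formula: t = K * sqrt(W)
sqrt(W) = sqrt(115) = 10.72381
t = 2.69 * 10.72381 = 28.8470 s

Answer: 28.8470 s


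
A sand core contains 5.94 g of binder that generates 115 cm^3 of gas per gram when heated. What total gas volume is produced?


Formula: V_gas = W_binder * gas_evolution_rate
V = 5.94 g * 115 cm^3/g = 683.1000 cm^3

Final answer: 683.1000 cm^3


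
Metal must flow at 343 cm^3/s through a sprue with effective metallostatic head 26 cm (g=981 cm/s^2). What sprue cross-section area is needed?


Formula: v = sqrt(2*g*h), A = Q/v
Velocity: v = sqrt(2 * 981 * 26) = sqrt(51012) = 225.8584 cm/s
Sprue area: A = Q / v = 343 / 225.8584 = 1.5187 cm^2

1.5187 cm^2


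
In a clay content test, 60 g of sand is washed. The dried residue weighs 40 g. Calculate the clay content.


Formula: Clay% = (W_total - W_washed) / W_total * 100
Clay mass = 60 - 40 = 20 g
Clay% = 20 / 60 * 100 = 33.3333%

33.3333%


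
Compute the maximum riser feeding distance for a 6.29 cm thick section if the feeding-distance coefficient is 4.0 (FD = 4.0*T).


Formula: FD = 4.0 * T  (riser feeding-distance rule)
FD = 4.0 * 6.29 cm = 25.1600 cm

25.1600 cm


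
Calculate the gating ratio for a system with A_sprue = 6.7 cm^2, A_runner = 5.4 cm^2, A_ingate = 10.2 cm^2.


Sprue:Runner:Ingate = 1 : 5.4/6.7 : 10.2/6.7 = 1:0.81:1.52

Final answer: 1:0.81:1.52


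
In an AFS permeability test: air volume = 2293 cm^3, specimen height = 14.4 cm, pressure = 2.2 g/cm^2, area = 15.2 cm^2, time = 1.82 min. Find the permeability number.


Formula: Permeability Number P = (V * H) / (p * A * t)
Numerator: V * H = 2293 * 14.4 = 33019.2
Denominator: p * A * t = 2.2 * 15.2 * 1.82 = 60.8608
P = 33019.2 / 60.8608 = 542.5364

542.5364


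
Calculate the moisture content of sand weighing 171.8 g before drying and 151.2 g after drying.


Formula: MC = (W_wet - W_dry) / W_wet * 100
Water mass = 171.8 - 151.2 = 20.6 g
MC = 20.6 / 171.8 * 100 = 11.9907%

11.9907%


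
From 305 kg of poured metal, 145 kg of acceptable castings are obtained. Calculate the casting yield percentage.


Formula: Casting Yield = (W_good / W_total) * 100
Yield = (145 kg / 305 kg) * 100 = 47.5410%

47.5410%


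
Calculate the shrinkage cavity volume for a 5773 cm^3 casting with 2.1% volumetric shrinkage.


Formula: V_shrink = V_casting * shrinkage_pct / 100
V_shrink = 5773 cm^3 * 2.1 / 100 = 121.2330 cm^3


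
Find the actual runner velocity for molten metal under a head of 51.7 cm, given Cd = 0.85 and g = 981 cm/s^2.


Formula: v = Cd * sqrt(2 * g * h)  (Torricelli with discharge coefficient)
2*g*h = 2 * 981 * 51.7 = 101435.4 cm^2/s^2
sqrt(101435.4) = 318.48925 cm/s
v = 0.85 * 318.48925 = 270.7159 cm/s


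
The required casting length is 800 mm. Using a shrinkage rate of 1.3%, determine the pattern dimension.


Formula: L_pattern = L_casting * (1 + shrinkage_rate/100)
Shrinkage factor = 1 + 1.3/100 = 1.013
L_pattern = 800 mm * 1.013 = 810.4000 mm

Answer: 810.4000 mm


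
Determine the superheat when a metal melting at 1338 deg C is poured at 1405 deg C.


Formula: Superheat = T_pour - T_melt
Superheat = 1405 - 1338 = 67 deg C

Final answer: 67 deg C


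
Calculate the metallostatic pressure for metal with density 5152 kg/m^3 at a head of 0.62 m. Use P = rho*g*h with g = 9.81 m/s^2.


Formula: P = rho * g * h
rho * g = 5152 * 9.81 = 50541.12 N/m^3
P = 50541.12 * 0.62 = 31335.4944 Pa

Final answer: 31335.4944 Pa


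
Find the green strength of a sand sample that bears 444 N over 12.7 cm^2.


Formula: Compressive Strength = Force / Area
Strength = 444 N / 12.7 cm^2 = 34.9606 N/cm^2

Final answer: 34.9606 N/cm^2


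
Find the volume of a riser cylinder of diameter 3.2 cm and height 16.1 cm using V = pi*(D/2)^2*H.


Formula: V = pi * (D/2)^2 * H  (cylinder volume)
Radius = D/2 = 3.2/2 = 1.6 cm
V = pi * 1.6^2 * 16.1 = 129.4839 cm^3

Final answer: 129.4839 cm^3


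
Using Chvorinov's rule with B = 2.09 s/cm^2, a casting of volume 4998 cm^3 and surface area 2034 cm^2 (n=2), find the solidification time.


Formula: t_s = B * (V/A)^n  (Chvorinov's rule, n=2)
Modulus M = V/A = 4998/2034 = 2.457227 cm
M^2 = 2.457227^2 = 6.037965 cm^2
t_s = 2.09 * 6.037965 = 12.6193 s

Answer: 12.6193 s


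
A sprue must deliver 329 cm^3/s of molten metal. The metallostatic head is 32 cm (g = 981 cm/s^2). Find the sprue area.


Formula: v = sqrt(2*g*h), A = Q/v
Velocity: v = sqrt(2 * 981 * 32) = sqrt(62784) = 250.5674 cm/s
Sprue area: A = Q / v = 329 / 250.5674 = 1.3130 cm^2

Final answer: 1.3130 cm^2


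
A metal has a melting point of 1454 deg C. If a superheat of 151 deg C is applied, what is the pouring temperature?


Formula: T_pour = T_melt + Superheat
T_pour = 1454 + 151 = 1605 deg C

Answer: 1605 deg C


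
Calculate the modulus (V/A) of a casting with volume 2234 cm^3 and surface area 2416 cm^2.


Formula: Casting Modulus M = V / A
M = 2234 cm^3 / 2416 cm^2 = 0.9247 cm

0.9247 cm


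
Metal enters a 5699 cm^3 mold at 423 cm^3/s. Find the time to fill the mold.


Formula: t_fill = V_mold / Q_flow
t = 5699 cm^3 / 423 cm^3/s = 13.4728 s

Answer: 13.4728 s


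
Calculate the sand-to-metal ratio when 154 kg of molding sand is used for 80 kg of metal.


Formula: Sand-to-Metal Ratio = W_sand / W_metal
Ratio = 154 kg / 80 kg = 1.9250


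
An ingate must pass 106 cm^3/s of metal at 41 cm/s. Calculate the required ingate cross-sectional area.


Formula: A_ingate = Q / v  (continuity equation)
A = 106 cm^3/s / 41 cm/s = 2.5854 cm^2

Final answer: 2.5854 cm^2


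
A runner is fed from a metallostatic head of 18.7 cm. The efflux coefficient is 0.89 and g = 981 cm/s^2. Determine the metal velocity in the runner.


Formula: v = Cd * sqrt(2 * g * h)  (Torricelli with discharge coefficient)
2*g*h = 2 * 981 * 18.7 = 36689.4 cm^2/s^2
sqrt(36689.4) = 191.54477 cm/s
v = 0.89 * 191.54477 = 170.4748 cm/s


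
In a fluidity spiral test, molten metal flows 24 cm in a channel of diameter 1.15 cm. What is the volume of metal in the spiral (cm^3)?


Formula: V = pi * (d/2)^2 * L  (cylinder volume)
Radius = 1.15/2 = 0.575 cm
V = pi * 0.575^2 * 24 = 24.9285 cm^3

24.9285 cm^3


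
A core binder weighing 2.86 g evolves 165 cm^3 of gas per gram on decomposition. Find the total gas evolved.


Formula: V_gas = W_binder * gas_evolution_rate
V = 2.86 g * 165 cm^3/g = 471.9000 cm^3

Answer: 471.9000 cm^3


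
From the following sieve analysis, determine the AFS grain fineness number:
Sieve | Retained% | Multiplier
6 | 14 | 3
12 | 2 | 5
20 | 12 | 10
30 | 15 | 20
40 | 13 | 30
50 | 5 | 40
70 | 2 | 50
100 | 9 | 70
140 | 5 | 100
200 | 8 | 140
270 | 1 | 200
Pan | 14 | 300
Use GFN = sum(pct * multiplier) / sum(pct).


Formula: GFN = sum(pct * multiplier) / sum(pct)
sum(pct * multiplier) = 7812
sum(pct) = 100
GFN = 7812 / 100 = 78.12

Final answer: 78.12
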